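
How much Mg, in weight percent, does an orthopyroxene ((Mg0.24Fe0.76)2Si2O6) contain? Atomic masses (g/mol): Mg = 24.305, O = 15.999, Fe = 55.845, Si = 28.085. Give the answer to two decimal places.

4.69 weight percent

Molar mass of (Mg0.24Fe0.76)2Si2O6: 0.48×24.305 + 1.52×55.845 + 2×28.085 + 6×15.999 = 248.715 g/mol.
Mass of Mg per formula unit: 0.48 × 24.305 = 11.666 g.
Weight fraction Mg = 11.666 / 248.715 = 0.0469.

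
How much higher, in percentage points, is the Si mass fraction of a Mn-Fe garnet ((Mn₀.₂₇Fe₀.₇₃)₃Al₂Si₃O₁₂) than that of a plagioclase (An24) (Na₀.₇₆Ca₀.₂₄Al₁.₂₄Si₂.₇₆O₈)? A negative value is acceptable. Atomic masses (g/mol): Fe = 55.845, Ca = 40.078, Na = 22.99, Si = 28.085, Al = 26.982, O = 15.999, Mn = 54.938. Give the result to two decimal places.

Si in (Mn₀.₂₇Fe₀.₇₃)₃Al₂Si₃O₁₂: molar mass 497.007 g/mol; 3×28.085 = 84.255 g → 16.95 wt%.
Si in Na₀.₇₆Ca₀.₂₄Al₁.₂₄Si₂.₇₆O₈: molar mass 266.055 g/mol; 2.76×28.085 = 77.515 g → 29.13 wt%.
Difference = 16.95 − 29.13 = -12.18 percentage points.

-12.18 percentage points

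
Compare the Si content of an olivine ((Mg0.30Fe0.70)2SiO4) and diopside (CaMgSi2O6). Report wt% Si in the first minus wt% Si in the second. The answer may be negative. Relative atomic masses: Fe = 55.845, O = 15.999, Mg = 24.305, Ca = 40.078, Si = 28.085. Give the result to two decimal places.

First mineral: 28.085 g Si in 184.847 g formula = 15.19 wt% Si.
Second mineral: 56.170 g Si in 216.547 g formula = 25.94 wt% Si.
15.19% − 25.94% gives a difference of -10.75 percentage points.

-10.75 percentage points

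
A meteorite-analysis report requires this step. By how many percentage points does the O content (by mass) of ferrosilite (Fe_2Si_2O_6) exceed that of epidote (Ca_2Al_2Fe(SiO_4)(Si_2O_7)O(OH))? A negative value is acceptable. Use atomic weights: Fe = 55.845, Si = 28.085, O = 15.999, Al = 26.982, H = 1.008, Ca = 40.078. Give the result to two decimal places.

O in Fe_2Si_2O_6: molar mass 263.854 g/mol; 6×15.999 = 95.994 g → 36.38 wt%.
O in Ca_2Al_2Fe(SiO_4)(Si_2O_7)O(OH): molar mass 483.215 g/mol; 13×15.999 = 207.987 g → 43.04 wt%.
Difference = 36.38 − 43.04 = -6.66 percentage points.

-6.66 percentage points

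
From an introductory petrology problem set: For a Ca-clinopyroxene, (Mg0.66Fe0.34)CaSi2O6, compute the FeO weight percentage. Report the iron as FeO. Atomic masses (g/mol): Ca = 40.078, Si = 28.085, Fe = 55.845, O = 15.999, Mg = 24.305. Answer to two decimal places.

10.75 wt%

Formula mass = 227.271 g/mol.
0.34 Fe → 0.3400 mol FeO per formula unit; M(FeO) = 71.844, so FeO mass = 24.427 g.
24.427/227.271 × 100 = 10.75 wt%.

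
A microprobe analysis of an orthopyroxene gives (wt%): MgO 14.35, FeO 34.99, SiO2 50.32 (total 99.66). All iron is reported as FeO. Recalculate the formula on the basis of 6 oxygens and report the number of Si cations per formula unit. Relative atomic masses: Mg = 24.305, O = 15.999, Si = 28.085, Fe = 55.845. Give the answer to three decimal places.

1.996 Si apfu

14.35 wt% MgO ÷ 40.304 g/mol = 0.35604 mol, giving 0.35604 Mg and 0.35604 O.
34.99 wt% FeO ÷ 71.844 g/mol = 0.48703 mol, giving 0.48703 Fe and 0.48703 O.
50.32 wt% SiO2 ÷ 60.083 g/mol = 0.83751 mol, giving 0.83751 Si and 1.67502 O.
Oxygen sums to 2.51809; scaling by 6/2.51809 = 2.38276 puts the formula on 6 O.
Si: 0.83751 × 2.38276 = 1.996 atoms per formula unit.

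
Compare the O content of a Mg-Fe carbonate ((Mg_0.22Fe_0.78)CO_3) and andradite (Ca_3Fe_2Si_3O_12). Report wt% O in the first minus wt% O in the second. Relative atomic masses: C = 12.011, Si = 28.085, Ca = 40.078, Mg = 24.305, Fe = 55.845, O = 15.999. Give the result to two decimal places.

6.29 percentage points

First mineral: 47.997 g O in 108.914 g formula = 44.07 wt% O.
Second mineral: 191.988 g O in 508.167 g formula = 37.78 wt% O.
44.07% − 37.78% gives a difference of 6.29 percentage points.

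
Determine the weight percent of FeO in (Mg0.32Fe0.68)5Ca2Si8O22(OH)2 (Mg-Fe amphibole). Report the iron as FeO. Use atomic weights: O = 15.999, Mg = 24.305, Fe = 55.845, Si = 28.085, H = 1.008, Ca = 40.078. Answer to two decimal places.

Formula mass = 919.589 g/mol.
3.40 Fe → 3.4000 mol FeO per formula unit; M(FeO) = 71.844, so FeO mass = 244.270 g.
244.270/919.589 × 100 = 26.56 wt%.

26.56 wt%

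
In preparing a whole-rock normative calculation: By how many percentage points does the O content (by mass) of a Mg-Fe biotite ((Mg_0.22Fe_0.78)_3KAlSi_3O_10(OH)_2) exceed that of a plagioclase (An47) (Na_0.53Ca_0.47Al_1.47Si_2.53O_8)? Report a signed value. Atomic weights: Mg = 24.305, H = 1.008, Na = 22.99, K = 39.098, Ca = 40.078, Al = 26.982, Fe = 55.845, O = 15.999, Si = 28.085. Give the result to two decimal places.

-8.35 percentage points

O in (Mg_0.22Fe_0.78)_3KAlSi_3O_10(OH)_2: molar mass 491.058 g/mol; 12×15.999 = 191.988 g → 39.10 wt%.
O in Na_0.53Ca_0.47Al_1.47Si_2.53O_8: molar mass 269.732 g/mol; 8×15.999 = 127.992 g → 47.45 wt%.
Difference = 39.10 − 47.45 = -8.35 percentage points.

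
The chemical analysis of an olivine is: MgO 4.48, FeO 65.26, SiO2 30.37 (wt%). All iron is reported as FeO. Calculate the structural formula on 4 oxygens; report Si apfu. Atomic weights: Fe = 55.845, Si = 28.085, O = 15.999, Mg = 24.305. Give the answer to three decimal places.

MgO: 4.48/40.304 = 0.11116 mol → 0.11116 mol Mg, 0.11116 mol O.
FeO: 65.26/71.844 = 0.90836 mol → 0.90836 mol Fe, 0.90836 mol O.
SiO2: 30.37/60.083 = 0.50547 mol → 0.50547 mol Si, 1.01094 mol O.
Total oxygen = 2.03046 mol. Normalization factor = 4/2.03046 = 1.97000.
Si per 4 O = 0.50547 × 1.97000 = 0.996.

0.996 Si apfu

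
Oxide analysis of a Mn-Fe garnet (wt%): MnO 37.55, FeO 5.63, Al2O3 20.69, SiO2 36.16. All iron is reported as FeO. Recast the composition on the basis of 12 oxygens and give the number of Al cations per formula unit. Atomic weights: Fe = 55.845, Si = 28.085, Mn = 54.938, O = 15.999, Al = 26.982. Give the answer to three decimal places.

MnO: 37.55/70.937 = 0.52934 mol → 0.52934 mol Mn, 0.52934 mol O.
FeO: 5.63/71.844 = 0.07836 mol → 0.07836 mol Fe, 0.07836 mol O.
Al2O3: 20.69/101.961 = 0.20292 mol → 0.40584 mol Al, 0.60876 mol O.
SiO2: 36.16/60.083 = 0.60183 mol → 0.60183 mol Si, 1.20366 mol O.
Total oxygen = 2.42012 mol. Normalization factor = 12/2.42012 = 4.95843.
Al per 12 O = 0.40584 × 4.95843 = 2.012.

2.012 Al apfu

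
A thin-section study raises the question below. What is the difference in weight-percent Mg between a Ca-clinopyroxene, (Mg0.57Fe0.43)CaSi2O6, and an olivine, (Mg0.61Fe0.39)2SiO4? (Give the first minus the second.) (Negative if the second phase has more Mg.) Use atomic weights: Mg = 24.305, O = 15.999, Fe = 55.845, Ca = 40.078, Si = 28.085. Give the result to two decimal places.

Mg in (Mg0.57Fe0.43)CaSi2O6: molar mass 230.109 g/mol; 0.57×24.305 = 13.854 g → 6.02 wt%.
Mg in (Mg0.61Fe0.39)2SiO4: molar mass 165.292 g/mol; 1.22×24.305 = 29.652 g → 17.94 wt%.
Difference = 6.02 − 17.94 = -11.92 percentage points.

-11.92 percentage points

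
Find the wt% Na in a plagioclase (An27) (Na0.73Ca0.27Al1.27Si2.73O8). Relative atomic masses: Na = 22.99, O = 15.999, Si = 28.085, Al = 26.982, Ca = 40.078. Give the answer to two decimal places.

Molar mass of Na0.73Ca0.27Al1.27Si2.73O8: 0.73×22.99 + 0.27×40.078 + 1.27×26.982 + 2.73×28.085 + 8×15.999 = 266.535 g/mol.
Mass of Na per formula unit: 0.73 × 22.99 = 16.783 g.
Weight fraction Na = 16.783 / 266.535 = 0.0630.

6.30 weight percent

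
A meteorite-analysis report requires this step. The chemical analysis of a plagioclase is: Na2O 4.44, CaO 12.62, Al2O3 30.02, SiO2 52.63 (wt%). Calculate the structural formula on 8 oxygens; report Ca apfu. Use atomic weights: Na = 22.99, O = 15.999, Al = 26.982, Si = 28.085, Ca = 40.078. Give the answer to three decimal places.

4.44 wt% Na2O ÷ 61.979 g/mol = 0.07164 mol, giving 0.14328 Na and 0.07164 O.
12.62 wt% CaO ÷ 56.077 g/mol = 0.22505 mol, giving 0.22505 Ca and 0.22505 O.
30.02 wt% Al2O3 ÷ 101.961 g/mol = 0.29443 mol, giving 0.58886 Al and 0.88329 O.
52.63 wt% SiO2 ÷ 60.083 g/mol = 0.87595 mol, giving 0.87595 Si and 1.75190 O.
Oxygen sums to 2.93188; scaling by 8/2.93188 = 2.72862 puts the formula on 8 O.
Ca: 0.22505 × 2.72862 = 0.614 atoms per formula unit.

0.614 Ca apfu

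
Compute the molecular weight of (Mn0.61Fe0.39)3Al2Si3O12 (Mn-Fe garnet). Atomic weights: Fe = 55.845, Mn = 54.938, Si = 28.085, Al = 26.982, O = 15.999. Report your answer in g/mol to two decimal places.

496.08 g/mol

The formula mass is the sum 1.83*54.938 + 1.17*55.845 + 2*26.982 + 3*28.085 + 12*15.999.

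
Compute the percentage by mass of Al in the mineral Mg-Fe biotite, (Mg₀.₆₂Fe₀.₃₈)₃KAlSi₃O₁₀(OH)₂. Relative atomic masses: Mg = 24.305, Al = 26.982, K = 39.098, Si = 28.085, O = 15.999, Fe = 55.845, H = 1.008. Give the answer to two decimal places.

Molar mass of (Mg₀.₆₂Fe₀.₃₈)₃KAlSi₃O₁₀(OH)₂: 1.86×24.305 + 1.14×55.845 + 1×39.098 + 1×26.982 + 3×28.085 + 12×15.999 + 2×1.008 = 453.210 g/mol.
Mass of Al per formula unit: 1 × 26.982 = 26.982 g.
Weight fraction Al = 26.982 / 453.210 = 0.0595.

5.95 wt%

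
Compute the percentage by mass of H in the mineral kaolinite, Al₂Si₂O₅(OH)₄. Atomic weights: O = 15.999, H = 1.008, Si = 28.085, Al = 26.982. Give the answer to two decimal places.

Molar mass of Al₂Si₂O₅(OH)₄: 2·26.982 + 2·28.085 + 9·15.999 + 4·1.008 = 258.157 g/mol.
Mass of H per formula unit: 4 × 1.008 = 4.032 g.
Weight fraction H = 4.032 / 258.157 = 0.0156.

1.56 wt%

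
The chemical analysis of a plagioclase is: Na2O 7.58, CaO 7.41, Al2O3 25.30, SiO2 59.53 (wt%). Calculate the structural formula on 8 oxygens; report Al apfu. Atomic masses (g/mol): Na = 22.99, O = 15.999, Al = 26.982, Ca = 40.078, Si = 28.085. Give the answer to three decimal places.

Na2O (M=61.979): mol = 0.12230; Na = 0.24460, O = 0.12230.
CaO (M=56.077): mol = 0.13214; Ca = 0.13214, O = 0.13214.
Al2O3 (M=101.961): mol = 0.24813; Al = 0.49626, O = 0.74439.
SiO2 (M=60.083): mol = 0.99080; Si = 0.99080, O = 1.98160.
ΣO = 2.98043; factor = 8/ΣO = 2.68418.
Al apfu = 0.49626 × 2.68418 = 1.332.

1.332 Al apfu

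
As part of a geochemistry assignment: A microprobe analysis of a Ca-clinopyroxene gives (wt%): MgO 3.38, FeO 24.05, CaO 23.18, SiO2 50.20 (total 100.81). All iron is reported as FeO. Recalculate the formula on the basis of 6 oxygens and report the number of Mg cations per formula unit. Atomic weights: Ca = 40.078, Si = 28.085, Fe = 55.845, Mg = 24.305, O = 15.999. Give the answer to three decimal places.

0.201 Mg apfu

MgO (M=40.304): mol = 0.08386; Mg = 0.08386, O = 0.08386.
FeO (M=71.844): mol = 0.33475; Fe = 0.33475, O = 0.33475.
CaO (M=56.077): mol = 0.41336; Ca = 0.41336, O = 0.41336.
SiO2 (M=60.083): mol = 0.83551; Si = 0.83551, O = 1.67102.
ΣO = 2.50299; factor = 6/ΣO = 2.39713.
Mg apfu = 0.08386 × 2.39713 = 0.201.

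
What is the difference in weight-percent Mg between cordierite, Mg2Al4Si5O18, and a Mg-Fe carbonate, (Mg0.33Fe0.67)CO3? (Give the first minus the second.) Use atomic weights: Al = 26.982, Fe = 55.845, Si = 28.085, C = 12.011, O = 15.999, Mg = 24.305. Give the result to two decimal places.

0.70 percentage points

M(Mg2Al4Si5O18) = 584.945 g/mol, so wt% Mg = 48.610/584.945 × 100 = 8.31%.
M((Mg0.33Fe0.67)CO3) = 105.445 g/mol, so wt% Mg = 8.021/105.445 × 100 = 7.61%.
8.31 − 7.61 = 0.70 pp.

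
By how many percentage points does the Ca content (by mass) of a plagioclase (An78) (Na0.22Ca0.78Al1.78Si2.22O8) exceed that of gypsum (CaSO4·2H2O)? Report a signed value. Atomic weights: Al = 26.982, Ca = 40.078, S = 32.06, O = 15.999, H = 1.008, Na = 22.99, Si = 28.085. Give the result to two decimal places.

-11.90 percentage points

M(Na0.22Ca0.78Al1.78Si2.22O8) = 274.687 g/mol, so wt% Ca = 31.261/274.687 × 100 = 11.38%.
M(CaSO4·2H2O) = 172.164 g/mol, so wt% Ca = 40.078/172.164 × 100 = 23.28%.
11.38 − 23.28 = -11.90 pp.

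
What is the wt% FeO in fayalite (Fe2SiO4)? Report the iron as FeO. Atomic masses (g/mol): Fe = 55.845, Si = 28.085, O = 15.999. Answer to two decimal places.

Formula mass = 203.771 g/mol.
2 Fe → 2.0000 mol FeO per formula unit; M(FeO) = 71.844, so FeO mass = 143.688 g.
143.688/203.771 × 100 = 70.51 wt%.

70.51 wt%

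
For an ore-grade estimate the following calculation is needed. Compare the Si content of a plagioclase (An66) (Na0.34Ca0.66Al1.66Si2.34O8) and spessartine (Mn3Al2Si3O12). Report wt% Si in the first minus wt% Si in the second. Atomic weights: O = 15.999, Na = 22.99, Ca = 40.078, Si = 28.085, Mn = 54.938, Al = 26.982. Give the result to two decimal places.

M(Na0.34Ca0.66Al1.66Si2.34O8) = 272.769 g/mol, so wt% Si = 65.719/272.769 × 100 = 24.09%.
M(Mn3Al2Si3O12) = 495.021 g/mol, so wt% Si = 84.255/495.021 × 100 = 17.02%.
24.09 − 17.02 = 7.07 pp.

7.07 percentage points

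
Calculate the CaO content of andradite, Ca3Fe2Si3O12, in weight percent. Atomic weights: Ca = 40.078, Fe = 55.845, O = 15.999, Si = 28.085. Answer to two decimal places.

33.11 wt%

M(Ca3Fe2Si3O12) = 508.167 g/mol; M(CaO) = 56.077 g/mol.
Moles CaO per formula unit = 3 Ca ÷ 1 = 3.0000.
CaO fraction = (3.0000 × 56.077) / 508.167 = 168.231/508.167 = 0.3311.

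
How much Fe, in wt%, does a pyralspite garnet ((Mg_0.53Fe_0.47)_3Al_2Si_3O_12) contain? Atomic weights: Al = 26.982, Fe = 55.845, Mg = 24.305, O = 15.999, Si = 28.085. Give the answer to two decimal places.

17.59 wt%

Formula mass = 1.59*24.305 + 1.41*55.845 + 2*26.982 + 3*28.085 + 12*15.999 = 447.593 g/mol, of which 78.741 g is Fe.
So Fe makes up 78.741/447.593 = 0.1759 of the mass, i.e. 17.59%.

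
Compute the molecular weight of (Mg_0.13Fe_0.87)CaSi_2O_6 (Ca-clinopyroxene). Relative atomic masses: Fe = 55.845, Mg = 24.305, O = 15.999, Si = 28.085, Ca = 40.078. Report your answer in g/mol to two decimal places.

M = 0.13·24.305 + 0.87·55.845 + 1·40.078 + 2·28.085 + 6·15.999

243.99 g/mol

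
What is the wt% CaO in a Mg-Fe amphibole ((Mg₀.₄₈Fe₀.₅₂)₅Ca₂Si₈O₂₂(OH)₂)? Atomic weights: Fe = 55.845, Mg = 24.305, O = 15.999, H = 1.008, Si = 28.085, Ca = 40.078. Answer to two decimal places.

12.54 wt%

Formula mass = 894.357 g/mol.
2 Ca → 2.0000 mol CaO per formula unit; M(CaO) = 56.077, so CaO mass = 112.154 g.
112.154/894.357 × 100 = 12.54 wt%.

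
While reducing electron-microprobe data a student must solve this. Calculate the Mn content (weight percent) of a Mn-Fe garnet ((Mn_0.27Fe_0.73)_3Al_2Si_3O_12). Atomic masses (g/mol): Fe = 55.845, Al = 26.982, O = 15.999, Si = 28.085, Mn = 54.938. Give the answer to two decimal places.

8.95 weight percent

Formula mass = 0.81·54.938 + 2.19·55.845 + 2·26.982 + 3·28.085 + 12·15.999 = 497.007 g/mol, of which 44.500 g is Mn.
So Mn makes up 44.500/497.007 = 0.0895 of the mass, i.e. 8.95%.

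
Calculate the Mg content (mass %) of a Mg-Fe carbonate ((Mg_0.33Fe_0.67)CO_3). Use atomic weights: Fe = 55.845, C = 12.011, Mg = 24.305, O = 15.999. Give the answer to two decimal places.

M((Mg_0.33Fe_0.67)CO_3) = 105.445 g/mol.
Mg contributes 0.33 × 24.305 = 8.021 g per mole.
8.021/105.445 = 0.0761 → 7.61%.

7.61 mass %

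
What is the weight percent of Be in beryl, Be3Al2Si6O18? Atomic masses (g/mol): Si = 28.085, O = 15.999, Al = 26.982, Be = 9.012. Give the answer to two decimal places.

5.03 mass %

Formula mass = 3×9.012 + 2×26.982 + 6×28.085 + 18×15.999 = 537.492 g/mol, of which 27.036 g is Be.
So Be makes up 27.036/537.492 = 0.0503 of the mass, i.e. 5.03%.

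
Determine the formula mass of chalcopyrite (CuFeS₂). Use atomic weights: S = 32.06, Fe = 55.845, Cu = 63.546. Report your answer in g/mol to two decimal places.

M = 1(63.546) + 1(55.845) + 2(32.06)

183.51 g/mol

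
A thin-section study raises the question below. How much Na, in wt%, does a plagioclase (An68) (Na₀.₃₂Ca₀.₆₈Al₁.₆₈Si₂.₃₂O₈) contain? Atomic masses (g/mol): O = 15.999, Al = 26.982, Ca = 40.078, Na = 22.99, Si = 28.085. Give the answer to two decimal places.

M(Na₀.₃₂Ca₀.₆₈Al₁.₆₈Si₂.₃₂O₈) = 273.089 g/mol.
Na contributes 0.32 × 22.99 = 7.357 g per mole.
7.357/273.089 = 0.0269 → 2.69%.

2.69 wt%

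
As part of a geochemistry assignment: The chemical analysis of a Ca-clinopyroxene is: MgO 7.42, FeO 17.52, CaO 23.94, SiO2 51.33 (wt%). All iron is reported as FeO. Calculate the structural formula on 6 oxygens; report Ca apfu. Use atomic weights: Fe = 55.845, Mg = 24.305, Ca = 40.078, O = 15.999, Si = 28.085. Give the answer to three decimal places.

MgO (M=40.304): mol = 0.18410; Mg = 0.18410, O = 0.18410.
FeO (M=71.844): mol = 0.24386; Fe = 0.24386, O = 0.24386.
CaO (M=56.077): mol = 0.42691; Ca = 0.42691, O = 0.42691.
SiO2 (M=60.083): mol = 0.85432; Si = 0.85432, O = 1.70864.
ΣO = 2.56351; factor = 6/ΣO = 2.34054.
Ca apfu = 0.42691 × 2.34054 = 0.999.

0.999 Ca apfu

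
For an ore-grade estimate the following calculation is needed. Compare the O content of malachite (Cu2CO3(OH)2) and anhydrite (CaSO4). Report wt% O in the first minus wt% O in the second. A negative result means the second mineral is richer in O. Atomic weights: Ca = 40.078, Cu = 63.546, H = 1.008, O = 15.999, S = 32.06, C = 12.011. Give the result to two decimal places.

M(Cu2CO3(OH)2) = 221.114 g/mol, so wt% O = 79.995/221.114 × 100 = 36.18%.
M(CaSO4) = 136.134 g/mol, so wt% O = 63.996/136.134 × 100 = 47.01%.
36.18 − 47.01 = -10.83 pp.

-10.83 percentage points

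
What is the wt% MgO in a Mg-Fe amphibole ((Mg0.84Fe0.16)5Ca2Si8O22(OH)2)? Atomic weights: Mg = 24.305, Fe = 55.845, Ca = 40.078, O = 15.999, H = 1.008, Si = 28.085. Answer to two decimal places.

M((Mg0.84Fe0.16)5Ca2Si8O22(OH)2) = 837.585 g/mol; M(MgO) = 40.304 g/mol.
Moles MgO per formula unit = 4.20 Mg ÷ 1 = 4.2000.
MgO fraction = (4.2000 × 40.304) / 837.585 = 169.277/837.585 = 0.2021.

20.21 wt%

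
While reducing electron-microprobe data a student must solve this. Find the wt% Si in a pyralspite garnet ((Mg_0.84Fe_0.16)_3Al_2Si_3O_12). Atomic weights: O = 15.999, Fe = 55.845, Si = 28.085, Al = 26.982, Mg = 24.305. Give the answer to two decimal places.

20.14 mass %

M((Mg_0.84Fe_0.16)_3Al_2Si_3O_12) = 418.261 g/mol.
Si contributes 3 × 28.085 = 84.255 g per mole.
84.255/418.261 = 0.2014 → 20.14%.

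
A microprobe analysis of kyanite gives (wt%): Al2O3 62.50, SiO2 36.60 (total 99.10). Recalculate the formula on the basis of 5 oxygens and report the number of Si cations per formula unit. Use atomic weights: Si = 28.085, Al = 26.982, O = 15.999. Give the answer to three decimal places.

0.996 Si apfu

62.50 wt% Al2O3 ÷ 101.961 g/mol = 0.61298 mol, giving 1.22596 Al and 1.83894 O.
36.60 wt% SiO2 ÷ 60.083 g/mol = 0.60916 mol, giving 0.60916 Si and 1.21832 O.
Oxygen sums to 3.05726; scaling by 5/3.05726 = 1.63545 puts the formula on 5 O.
Si: 0.60916 × 1.63545 = 0.996 atoms per formula unit.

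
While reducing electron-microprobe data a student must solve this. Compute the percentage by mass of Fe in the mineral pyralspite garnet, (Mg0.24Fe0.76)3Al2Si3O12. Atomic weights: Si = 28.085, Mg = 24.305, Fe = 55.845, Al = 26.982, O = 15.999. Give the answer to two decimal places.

M((Mg0.24Fe0.76)3Al2Si3O12) = 475.033 g/mol.
Fe contributes 2.28 × 55.845 = 127.327 g per mole.
127.327/475.033 = 0.2680 → 26.80%.

26.80 mass %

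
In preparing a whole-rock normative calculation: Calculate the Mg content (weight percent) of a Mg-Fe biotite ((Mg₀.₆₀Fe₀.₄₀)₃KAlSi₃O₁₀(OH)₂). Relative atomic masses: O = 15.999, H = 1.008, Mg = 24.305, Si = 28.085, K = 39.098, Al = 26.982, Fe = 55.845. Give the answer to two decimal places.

M((Mg₀.₆₀Fe₀.₄₀)₃KAlSi₃O₁₀(OH)₂) = 455.102 g/mol.
Mg contributes 1.80 × 24.305 = 43.749 g per mole.
43.749/455.102 = 0.0961 → 9.61%.

9.61 weight percent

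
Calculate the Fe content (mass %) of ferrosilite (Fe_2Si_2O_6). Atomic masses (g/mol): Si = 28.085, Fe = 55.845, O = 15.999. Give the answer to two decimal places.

42.33 mass %

Molar mass of Fe_2Si_2O_6: 2·55.845 + 2·28.085 + 6·15.999 = 263.854 g/mol.
Mass of Fe per formula unit: 2 × 55.845 = 111.690 g.
Weight fraction Fe = 111.690 / 263.854 = 0.4233.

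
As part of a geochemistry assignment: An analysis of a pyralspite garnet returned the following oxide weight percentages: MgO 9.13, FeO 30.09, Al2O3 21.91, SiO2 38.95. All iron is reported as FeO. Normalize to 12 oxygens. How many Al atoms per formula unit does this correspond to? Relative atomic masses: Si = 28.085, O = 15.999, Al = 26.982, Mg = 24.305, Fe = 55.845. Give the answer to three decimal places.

MgO: 9.13/40.304 = 0.22653 mol → 0.22653 mol Mg, 0.22653 mol O.
FeO: 30.09/71.844 = 0.41882 mol → 0.41882 mol Fe, 0.41882 mol O.
Al2O3: 21.91/101.961 = 0.21489 mol → 0.42978 mol Al, 0.64467 mol O.
SiO2: 38.95/60.083 = 0.64827 mol → 0.64827 mol Si, 1.29654 mol O.
Total oxygen = 2.58656 mol. Normalization factor = 12/2.58656 = 4.63937.
Al per 12 O = 0.42978 × 4.63937 = 1.994.

1.994 Al apfu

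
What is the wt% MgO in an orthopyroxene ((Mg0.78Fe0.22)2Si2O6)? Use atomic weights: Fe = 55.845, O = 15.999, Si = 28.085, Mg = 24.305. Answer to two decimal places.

29.29 wt%

Molar mass of (Mg0.78Fe0.22)2Si2O6 = 1.56·24.305 + 0.44·55.845 + 2·28.085 + 6·15.999 = 214.652 g/mol.
Each formula unit contains 1.56 Mg, equivalent to 1.56/1 = 1.5600 mol MgO.
M(MgO) = 1×24.305 + 1×15.999 = 40.304 g/mol.
Mass of MgO per formula unit = 1.5600 × 40.304 = 62.874 g.
MgO wt% = 62.874 / 214.652 × 100 = 29.29%.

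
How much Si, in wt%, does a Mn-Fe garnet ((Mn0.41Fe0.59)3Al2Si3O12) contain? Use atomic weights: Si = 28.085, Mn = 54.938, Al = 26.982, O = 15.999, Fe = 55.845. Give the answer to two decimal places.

Formula mass = 1.23·54.938 + 1.77·55.845 + 2·26.982 + 3·28.085 + 12·15.999 = 496.626 g/mol, of which 84.255 g is Si.
So Si makes up 84.255/496.626 = 0.1697 of the mass, i.e. 16.97%.

16.97 wt%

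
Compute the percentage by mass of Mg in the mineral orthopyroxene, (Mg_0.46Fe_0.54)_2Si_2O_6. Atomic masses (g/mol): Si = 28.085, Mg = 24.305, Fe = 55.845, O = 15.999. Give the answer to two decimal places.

M((Mg_0.46Fe_0.54)_2Si_2O_6) = 234.837 g/mol.
Mg contributes 0.92 × 24.305 = 22.361 g per mole.
22.361/234.837 = 0.0952 → 9.52%.

9.52 weight percent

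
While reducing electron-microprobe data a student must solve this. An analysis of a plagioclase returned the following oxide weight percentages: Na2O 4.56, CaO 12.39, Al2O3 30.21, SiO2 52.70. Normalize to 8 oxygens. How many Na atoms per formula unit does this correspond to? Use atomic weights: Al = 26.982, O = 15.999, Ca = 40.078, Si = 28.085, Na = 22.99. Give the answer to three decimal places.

0.401 Na apfu

Na2O (M=61.979): mol = 0.07357; Na = 0.14714, O = 0.07357.
CaO (M=56.077): mol = 0.22095; Ca = 0.22095, O = 0.22095.
Al2O3 (M=101.961): mol = 0.29629; Al = 0.59258, O = 0.88887.
SiO2 (M=60.083): mol = 0.87712; Si = 0.87712, O = 1.75424.
ΣO = 2.93763; factor = 8/ΣO = 2.72328.
Na apfu = 0.14714 × 2.72328 = 0.401.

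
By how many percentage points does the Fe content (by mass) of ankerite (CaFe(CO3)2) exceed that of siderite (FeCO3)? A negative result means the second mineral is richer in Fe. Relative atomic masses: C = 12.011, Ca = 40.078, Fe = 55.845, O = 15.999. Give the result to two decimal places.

Fe in CaFe(CO3)2: molar mass 215.939 g/mol; 1×55.845 = 55.845 g → 25.86 wt%.
Fe in FeCO3: molar mass 115.853 g/mol; 1×55.845 = 55.845 g → 48.20 wt%.
Difference = 25.86 − 48.20 = -22.34 percentage points.

-22.34 percentage points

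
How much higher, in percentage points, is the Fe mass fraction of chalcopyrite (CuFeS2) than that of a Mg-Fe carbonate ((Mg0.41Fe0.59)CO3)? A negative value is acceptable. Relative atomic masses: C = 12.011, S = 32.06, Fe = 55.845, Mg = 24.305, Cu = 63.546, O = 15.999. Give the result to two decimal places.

M(CuFeS2) = 183.511 g/mol, so wt% Fe = 55.845/183.511 × 100 = 30.43%.
M((Mg0.41Fe0.59)CO3) = 102.922 g/mol, so wt% Fe = 32.949/102.922 × 100 = 32.01%.
30.43 − 32.01 = -1.58 pp.

-1.58 percentage points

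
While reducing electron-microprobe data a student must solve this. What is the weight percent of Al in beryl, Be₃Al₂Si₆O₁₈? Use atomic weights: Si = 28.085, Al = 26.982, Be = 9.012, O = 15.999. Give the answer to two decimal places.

Formula mass = 3×9.012 + 2×26.982 + 6×28.085 + 18×15.999 = 537.492 g/mol, of which 53.964 g is Al.
So Al makes up 53.964/537.492 = 0.1004 of the mass, i.e. 10.04%.

10.04 mass %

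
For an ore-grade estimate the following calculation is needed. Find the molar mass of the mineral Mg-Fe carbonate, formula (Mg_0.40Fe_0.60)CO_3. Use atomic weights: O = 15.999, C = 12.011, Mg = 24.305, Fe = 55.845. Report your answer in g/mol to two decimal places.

103.24 g/mol

M = 0.40(24.305) + 0.60(55.845) + 1(12.011) + 3(15.999)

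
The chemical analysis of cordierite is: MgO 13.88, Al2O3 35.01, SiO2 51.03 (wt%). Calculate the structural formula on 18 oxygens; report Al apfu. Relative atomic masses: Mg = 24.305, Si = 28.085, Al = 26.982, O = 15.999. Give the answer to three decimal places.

MgO (M=40.304): mol = 0.34438; Mg = 0.34438, O = 0.34438.
Al2O3 (M=101.961): mol = 0.34337; Al = 0.68674, O = 1.03011.
SiO2 (M=60.083): mol = 0.84933; Si = 0.84933, O = 1.69866.
ΣO = 3.07315; factor = 18/ΣO = 5.85718.
Al apfu = 0.68674 × 5.85718 = 4.022.

4.022 Al apfu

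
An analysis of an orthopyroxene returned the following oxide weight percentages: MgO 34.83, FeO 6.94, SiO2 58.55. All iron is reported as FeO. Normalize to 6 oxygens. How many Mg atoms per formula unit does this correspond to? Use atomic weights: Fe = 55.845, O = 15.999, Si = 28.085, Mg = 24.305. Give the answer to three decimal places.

MgO (M=40.304): mol = 0.86418; Mg = 0.86418, O = 0.86418.
FeO (M=71.844): mol = 0.09660; Fe = 0.09660, O = 0.09660.
SiO2 (M=60.083): mol = 0.97449; Si = 0.97449, O = 1.94898.
ΣO = 2.90976; factor = 6/ΣO = 2.06203.
Mg apfu = 0.86418 × 2.06203 = 1.782.

1.782 Mg apfu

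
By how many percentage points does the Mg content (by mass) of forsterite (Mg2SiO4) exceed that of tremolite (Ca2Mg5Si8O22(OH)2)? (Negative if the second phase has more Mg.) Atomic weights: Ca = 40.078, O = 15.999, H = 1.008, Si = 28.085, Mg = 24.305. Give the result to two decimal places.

First mineral: 48.610 g Mg in 140.691 g formula = 34.55 wt% Mg.
Second mineral: 121.525 g Mg in 812.353 g formula = 14.96 wt% Mg.
34.55% − 14.96% gives a difference of 19.59 percentage points.

19.59 percentage points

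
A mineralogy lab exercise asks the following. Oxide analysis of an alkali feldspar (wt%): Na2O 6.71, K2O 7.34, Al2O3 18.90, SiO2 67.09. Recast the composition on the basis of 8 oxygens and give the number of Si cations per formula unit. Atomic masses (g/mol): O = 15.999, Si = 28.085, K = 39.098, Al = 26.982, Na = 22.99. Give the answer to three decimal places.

3.002 Si apfu

6.71 wt% Na2O ÷ 61.979 g/mol = 0.10826 mol, giving 0.21652 Na and 0.10826 O.
7.34 wt% K2O ÷ 94.195 g/mol = 0.07792 mol, giving 0.15584 K and 0.07792 O.
18.90 wt% Al2O3 ÷ 101.961 g/mol = 0.18536 mol, giving 0.37072 Al and 0.55608 O.
67.09 wt% SiO2 ÷ 60.083 g/mol = 1.11662 mol, giving 1.11662 Si and 2.23324 O.
Oxygen sums to 2.97550; scaling by 8/2.97550 = 2.68862 puts the formula on 8 O.
Si: 1.11662 × 2.68862 = 3.002 atoms per formula unit.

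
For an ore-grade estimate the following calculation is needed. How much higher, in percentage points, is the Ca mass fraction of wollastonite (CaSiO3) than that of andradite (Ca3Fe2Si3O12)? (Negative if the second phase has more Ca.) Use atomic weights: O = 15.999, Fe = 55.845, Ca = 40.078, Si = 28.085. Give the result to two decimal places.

First mineral: 40.078 g Ca in 116.160 g formula = 34.50 wt% Ca.
Second mineral: 120.234 g Ca in 508.167 g formula = 23.66 wt% Ca.
34.50% − 23.66% gives a difference of 10.84 percentage points.

10.84 percentage points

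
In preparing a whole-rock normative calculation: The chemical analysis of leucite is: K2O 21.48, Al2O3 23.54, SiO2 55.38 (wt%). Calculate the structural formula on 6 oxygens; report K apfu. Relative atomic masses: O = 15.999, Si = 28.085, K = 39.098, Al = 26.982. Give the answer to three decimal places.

K2O: 21.48/94.195 = 0.22804 mol → 0.45608 mol K, 0.22804 mol O.
Al2O3: 23.54/101.961 = 0.23087 mol → 0.46174 mol Al, 0.69261 mol O.
SiO2: 55.38/60.083 = 0.92172 mol → 0.92172 mol Si, 1.84344 mol O.
Total oxygen = 2.76409 mol. Normalization factor = 6/2.76409 = 2.17070.
K per 6 O = 0.45608 × 2.17070 = 0.990.

0.990 K apfu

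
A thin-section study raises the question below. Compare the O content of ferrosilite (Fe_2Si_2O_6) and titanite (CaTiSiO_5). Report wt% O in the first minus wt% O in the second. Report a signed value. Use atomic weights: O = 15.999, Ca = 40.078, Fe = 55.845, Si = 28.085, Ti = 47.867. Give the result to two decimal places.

-4.43 percentage points

M(Fe_2Si_2O_6) = 263.854 g/mol, so wt% O = 95.994/263.854 × 100 = 36.38%.
M(CaTiSiO_5) = 196.025 g/mol, so wt% O = 79.995/196.025 × 100 = 40.81%.
36.38 − 40.81 = -4.43 pp.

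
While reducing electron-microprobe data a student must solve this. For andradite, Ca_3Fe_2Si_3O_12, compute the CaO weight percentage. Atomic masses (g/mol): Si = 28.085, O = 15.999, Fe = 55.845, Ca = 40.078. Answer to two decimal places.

M(Ca_3Fe_2Si_3O_12) = 508.167 g/mol; M(CaO) = 56.077 g/mol.
Moles CaO per formula unit = 3 Ca ÷ 1 = 3.0000.
CaO fraction = (3.0000 × 56.077) / 508.167 = 168.231/508.167 = 0.3311.

33.11 wt%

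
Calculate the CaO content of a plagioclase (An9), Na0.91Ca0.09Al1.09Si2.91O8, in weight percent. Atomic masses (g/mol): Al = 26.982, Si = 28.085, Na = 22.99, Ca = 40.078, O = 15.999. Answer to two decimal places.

Formula mass = 263.658 g/mol.
0.09 Ca → 0.0900 mol CaO per formula unit; M(CaO) = 56.077, so CaO mass = 5.047 g.
5.047/263.658 × 100 = 1.91 wt%.

1.91 wt%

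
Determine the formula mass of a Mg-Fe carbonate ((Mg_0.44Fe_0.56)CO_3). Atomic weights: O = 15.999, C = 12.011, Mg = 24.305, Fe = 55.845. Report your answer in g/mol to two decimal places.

101.98 g/mol

Mg: 0.44 × 24.305 = 10.6942
Fe: 0.56 × 55.845 = 31.2732
C: 1 × 12.011 = 12.0110
O: 3 × 15.999 = 47.9970
Summing the contributions gives the formula mass.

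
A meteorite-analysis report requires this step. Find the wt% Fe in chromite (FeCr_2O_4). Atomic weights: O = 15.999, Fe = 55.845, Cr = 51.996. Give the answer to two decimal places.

24.95 mass %

Molar mass of FeCr_2O_4: 1*55.845 + 2*51.996 + 4*15.999 = 223.833 g/mol.
Mass of Fe per formula unit: 1 × 55.845 = 55.845 g.
Weight fraction Fe = 55.845 / 223.833 = 0.2495.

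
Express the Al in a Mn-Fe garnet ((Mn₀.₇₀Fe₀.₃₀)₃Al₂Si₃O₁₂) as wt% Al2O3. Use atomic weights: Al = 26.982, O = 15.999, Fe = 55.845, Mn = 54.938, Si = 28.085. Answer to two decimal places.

Molar mass of (Mn₀.₇₀Fe₀.₃₀)₃Al₂Si₃O₁₂ = 2.10*54.938 + 0.90*55.845 + 2*26.982 + 3*28.085 + 12*15.999 = 495.837 g/mol.
Each formula unit contains 2 Al, equivalent to 2/2 = 1.0000 mol Al2O3.
M(Al2O3) = 2×26.982 + 3×15.999 = 101.961 g/mol.
Mass of Al2O3 per formula unit = 1.0000 × 101.961 = 101.961 g.
Al2O3 wt% = 101.961 / 495.837 × 100 = 20.56%.

20.56 wt%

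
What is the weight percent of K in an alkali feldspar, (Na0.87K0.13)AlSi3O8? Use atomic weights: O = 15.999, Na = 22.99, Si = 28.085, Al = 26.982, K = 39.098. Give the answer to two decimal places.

1.92 weight percent

Molar mass of (Na0.87K0.13)AlSi3O8: 0.87·22.99 + 0.13·39.098 + 1·26.982 + 3·28.085 + 8·15.999 = 264.313 g/mol.
Mass of K per formula unit: 0.13 × 39.098 = 5.083 g.
Weight fraction K = 5.083 / 264.313 = 0.0192.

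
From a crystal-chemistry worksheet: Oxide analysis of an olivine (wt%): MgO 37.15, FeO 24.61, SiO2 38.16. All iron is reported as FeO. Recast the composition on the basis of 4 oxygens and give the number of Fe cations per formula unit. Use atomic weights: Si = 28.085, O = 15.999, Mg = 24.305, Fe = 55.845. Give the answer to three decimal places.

0.541 Fe apfu

MgO: 37.15/40.304 = 0.92174 mol → 0.92174 mol Mg, 0.92174 mol O.
FeO: 24.61/71.844 = 0.34255 mol → 0.34255 mol Fe, 0.34255 mol O.
SiO2: 38.16/60.083 = 0.63512 mol → 0.63512 mol Si, 1.27024 mol O.
Total oxygen = 2.53453 mol. Normalization factor = 4/2.53453 = 1.57820.
Fe per 4 O = 0.34255 × 1.57820 = 0.541.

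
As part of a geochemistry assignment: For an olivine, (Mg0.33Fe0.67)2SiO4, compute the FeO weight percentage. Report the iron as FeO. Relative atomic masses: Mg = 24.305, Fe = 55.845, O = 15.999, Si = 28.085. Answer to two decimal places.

52.62 wt%

Molar mass of (Mg0.33Fe0.67)2SiO4 = 0.66×24.305 + 1.34×55.845 + 1×28.085 + 4×15.999 = 182.955 g/mol.
Each formula unit contains 1.34 Fe, equivalent to 1.34/1 = 1.3400 mol FeO.
M(FeO) = 1×55.845 + 1×15.999 = 71.844 g/mol.
Mass of FeO per formula unit = 1.3400 × 71.844 = 96.271 g.
FeO wt% = 96.271 / 182.955 × 100 = 52.62%.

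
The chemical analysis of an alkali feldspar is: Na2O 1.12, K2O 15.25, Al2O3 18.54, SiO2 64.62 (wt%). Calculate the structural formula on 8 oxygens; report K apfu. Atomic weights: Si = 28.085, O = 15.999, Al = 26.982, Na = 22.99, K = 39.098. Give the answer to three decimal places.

Na2O (M=61.979): mol = 0.01807; Na = 0.03614, O = 0.01807.
K2O (M=94.195): mol = 0.16190; K = 0.32380, O = 0.16190.
Al2O3 (M=101.961): mol = 0.18183; Al = 0.36366, O = 0.54549.
SiO2 (M=60.083): mol = 1.07551; Si = 1.07551, O = 2.15102.
ΣO = 2.87648; factor = 8/ΣO = 2.78118.
K apfu = 0.32380 × 2.78118 = 0.901.

0.901 K apfu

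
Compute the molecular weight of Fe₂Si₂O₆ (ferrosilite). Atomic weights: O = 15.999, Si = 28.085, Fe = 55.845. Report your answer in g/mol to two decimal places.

The formula mass is the sum 2(55.845) + 2(28.085) + 6(15.999).

263.85 g/mol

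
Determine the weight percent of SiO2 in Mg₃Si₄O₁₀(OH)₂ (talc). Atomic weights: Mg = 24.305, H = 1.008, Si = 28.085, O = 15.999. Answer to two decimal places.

Molar mass of Mg₃Si₄O₁₀(OH)₂ = 3·24.305 + 4·28.085 + 12·15.999 + 2·1.008 = 379.259 g/mol.
Each formula unit contains 4 Si, equivalent to 4/1 = 4.0000 mol SiO2.
M(SiO2) = 1×28.085 + 2×15.999 = 60.083 g/mol.
Mass of SiO2 per formula unit = 4.0000 × 60.083 = 240.332 g.
SiO2 wt% = 240.332 / 379.259 × 100 = 63.37%.

63.37 wt%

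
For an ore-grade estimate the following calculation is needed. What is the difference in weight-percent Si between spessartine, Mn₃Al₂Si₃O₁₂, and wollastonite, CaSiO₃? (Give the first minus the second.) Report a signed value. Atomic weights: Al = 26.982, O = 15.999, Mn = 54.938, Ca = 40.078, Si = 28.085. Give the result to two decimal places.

-7.16 percentage points

M(Mn₃Al₂Si₃O₁₂) = 495.021 g/mol, so wt% Si = 84.255/495.021 × 100 = 17.02%.
M(CaSiO₃) = 116.160 g/mol, so wt% Si = 28.085/116.160 × 100 = 24.18%.
17.02 − 24.18 = -7.16 pp.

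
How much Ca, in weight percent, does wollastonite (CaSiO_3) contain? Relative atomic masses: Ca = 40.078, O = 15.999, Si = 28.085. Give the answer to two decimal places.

34.50 weight percent

Molar mass of CaSiO_3: 1·40.078 + 1·28.085 + 3·15.999 = 116.160 g/mol.
Mass of Ca per formula unit: 1 × 40.078 = 40.078 g.
Weight fraction Ca = 40.078 / 116.160 = 0.3450.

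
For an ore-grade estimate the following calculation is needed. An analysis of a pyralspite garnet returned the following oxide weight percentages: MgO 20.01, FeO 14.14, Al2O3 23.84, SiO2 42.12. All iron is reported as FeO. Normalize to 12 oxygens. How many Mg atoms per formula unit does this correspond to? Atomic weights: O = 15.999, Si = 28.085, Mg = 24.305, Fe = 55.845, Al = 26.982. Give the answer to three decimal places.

20.01 wt% MgO ÷ 40.304 g/mol = 0.49648 mol, giving 0.49648 Mg and 0.49648 O.
14.14 wt% FeO ÷ 71.844 g/mol = 0.19682 mol, giving 0.19682 Fe and 0.19682 O.
23.84 wt% Al2O3 ÷ 101.961 g/mol = 0.23381 mol, giving 0.46762 Al and 0.70143 O.
42.12 wt% SiO2 ÷ 60.083 g/mol = 0.70103 mol, giving 0.70103 Si and 1.40206 O.
Oxygen sums to 2.79679; scaling by 12/2.79679 = 4.29063 puts the formula on 12 O.
Mg: 0.49648 × 4.29063 = 2.130 atoms per formula unit.

2.130 Mg apfu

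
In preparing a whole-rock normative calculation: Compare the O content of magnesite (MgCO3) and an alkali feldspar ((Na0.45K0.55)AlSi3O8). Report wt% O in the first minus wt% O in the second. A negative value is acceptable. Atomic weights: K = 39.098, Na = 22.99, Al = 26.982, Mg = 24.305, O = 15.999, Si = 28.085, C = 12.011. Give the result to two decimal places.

First mineral: 47.997 g O in 84.313 g formula = 56.93 wt% O.
Second mineral: 127.992 g O in 271.078 g formula = 47.22 wt% O.
56.93% − 47.22% gives a difference of 9.71 percentage points.

9.71 percentage points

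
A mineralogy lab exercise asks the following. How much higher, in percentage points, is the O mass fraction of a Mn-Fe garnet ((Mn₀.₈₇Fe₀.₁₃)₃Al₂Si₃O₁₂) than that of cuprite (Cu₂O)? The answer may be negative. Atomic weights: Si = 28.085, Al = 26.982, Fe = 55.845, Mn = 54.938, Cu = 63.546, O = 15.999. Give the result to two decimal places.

27.58 percentage points

O in (Mn₀.₈₇Fe₀.₁₃)₃Al₂Si₃O₁₂: molar mass 495.375 g/mol; 12×15.999 = 191.988 g → 38.76 wt%.
O in Cu₂O: molar mass 143.091 g/mol; 1×15.999 = 15.999 g → 11.18 wt%.
Difference = 38.76 − 11.18 = 27.58 percentage points.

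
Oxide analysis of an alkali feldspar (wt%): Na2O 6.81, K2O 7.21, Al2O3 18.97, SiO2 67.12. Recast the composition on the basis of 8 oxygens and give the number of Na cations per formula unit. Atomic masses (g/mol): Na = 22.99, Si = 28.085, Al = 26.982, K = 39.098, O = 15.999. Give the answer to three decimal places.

0.590 Na apfu

Na2O (M=61.979): mol = 0.10988; Na = 0.21976, O = 0.10988.
K2O (M=94.195): mol = 0.07654; K = 0.15308, O = 0.07654.
Al2O3 (M=101.961): mol = 0.18605; Al = 0.37210, O = 0.55815.
SiO2 (M=60.083): mol = 1.11712; Si = 1.11712, O = 2.23424.
ΣO = 2.97881; factor = 8/ΣO = 2.68564.
Na apfu = 0.21976 × 2.68564 = 0.590.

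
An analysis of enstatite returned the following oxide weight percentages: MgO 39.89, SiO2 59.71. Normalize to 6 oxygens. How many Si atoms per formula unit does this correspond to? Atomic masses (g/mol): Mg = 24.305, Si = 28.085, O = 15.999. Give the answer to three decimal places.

39.89 wt% MgO ÷ 40.304 g/mol = 0.98973 mol, giving 0.98973 Mg and 0.98973 O.
59.71 wt% SiO2 ÷ 60.083 g/mol = 0.99379 mol, giving 0.99379 Si and 1.98758 O.
Oxygen sums to 2.97731; scaling by 6/2.97731 = 2.01524 puts the formula on 6 O.
Si: 0.99379 × 2.01524 = 2.003 atoms per formula unit.

2.003 Si apfu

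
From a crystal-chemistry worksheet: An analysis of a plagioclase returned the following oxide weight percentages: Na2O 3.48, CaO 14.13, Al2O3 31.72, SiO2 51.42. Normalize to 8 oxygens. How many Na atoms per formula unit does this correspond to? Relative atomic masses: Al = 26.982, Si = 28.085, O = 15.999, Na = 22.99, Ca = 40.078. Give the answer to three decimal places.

Na2O: 3.48/61.979 = 0.05615 mol → 0.11230 mol Na, 0.05615 mol O.
CaO: 14.13/56.077 = 0.25197 mol → 0.25197 mol Ca, 0.25197 mol O.
Al2O3: 31.72/101.961 = 0.31110 mol → 0.62220 mol Al, 0.93330 mol O.
SiO2: 51.42/60.083 = 0.85582 mol → 0.85582 mol Si, 1.71164 mol O.
Total oxygen = 2.95306 mol. Normalization factor = 8/2.95306 = 2.70905.
Na per 8 O = 0.11230 × 2.70905 = 0.304.

0.304 Na apfu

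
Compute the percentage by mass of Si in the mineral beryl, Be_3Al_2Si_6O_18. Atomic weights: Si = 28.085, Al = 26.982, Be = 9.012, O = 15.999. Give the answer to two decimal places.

31.35 wt%

Formula mass = 3×9.012 + 2×26.982 + 6×28.085 + 18×15.999 = 537.492 g/mol, of which 168.510 g is Si.
So Si makes up 168.510/537.492 = 0.3135 of the mass, i.e. 31.35%.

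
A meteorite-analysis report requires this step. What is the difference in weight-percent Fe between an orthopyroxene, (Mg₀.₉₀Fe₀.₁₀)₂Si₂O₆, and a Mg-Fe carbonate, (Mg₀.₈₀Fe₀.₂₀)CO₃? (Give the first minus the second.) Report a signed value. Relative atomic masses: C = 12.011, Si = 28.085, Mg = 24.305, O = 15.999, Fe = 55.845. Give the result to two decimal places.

-6.93 percentage points

M((Mg₀.₉₀Fe₀.₁₀)₂Si₂O₆) = 207.082 g/mol, so wt% Fe = 11.169/207.082 × 100 = 5.39%.
M((Mg₀.₈₀Fe₀.₂₀)CO₃) = 90.621 g/mol, so wt% Fe = 11.169/90.621 × 100 = 12.32%.
5.39 − 12.32 = -6.93 pp.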